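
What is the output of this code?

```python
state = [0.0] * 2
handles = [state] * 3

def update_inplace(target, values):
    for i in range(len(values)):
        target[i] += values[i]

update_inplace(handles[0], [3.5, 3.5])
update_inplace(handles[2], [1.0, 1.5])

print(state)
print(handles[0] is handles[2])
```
[4.5, 5.0]
True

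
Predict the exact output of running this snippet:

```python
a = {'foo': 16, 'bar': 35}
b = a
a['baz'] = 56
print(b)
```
{'foo': 16, 'bar': 35, 'baz': 56}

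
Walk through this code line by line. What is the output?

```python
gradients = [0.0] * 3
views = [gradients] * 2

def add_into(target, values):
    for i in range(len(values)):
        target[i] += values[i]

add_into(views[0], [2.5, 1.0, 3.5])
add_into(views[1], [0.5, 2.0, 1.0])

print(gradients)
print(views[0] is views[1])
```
[3.0, 3.0, 4.5]
True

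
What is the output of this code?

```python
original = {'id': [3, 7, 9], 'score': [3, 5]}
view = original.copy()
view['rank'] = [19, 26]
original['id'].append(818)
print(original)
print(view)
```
{'id': [3, 7, 9, 818], 'score': [3, 5]}
{'id': [3, 7, 9, 818], 'score': [3, 5], 'rank': [19, 26]}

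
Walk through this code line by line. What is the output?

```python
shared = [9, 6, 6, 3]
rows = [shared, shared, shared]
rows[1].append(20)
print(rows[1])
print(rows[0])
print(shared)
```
[9, 6, 6, 3, 20]
[9, 6, 6, 3, 20]
[9, 6, 6, 3, 20]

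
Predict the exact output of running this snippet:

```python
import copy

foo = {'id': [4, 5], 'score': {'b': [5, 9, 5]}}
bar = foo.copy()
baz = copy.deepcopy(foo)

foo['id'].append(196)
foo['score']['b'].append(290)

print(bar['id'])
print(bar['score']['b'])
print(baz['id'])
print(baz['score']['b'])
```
[4, 5, 196]
[5, 9, 5, 290]
[4, 5]
[5, 9, 5]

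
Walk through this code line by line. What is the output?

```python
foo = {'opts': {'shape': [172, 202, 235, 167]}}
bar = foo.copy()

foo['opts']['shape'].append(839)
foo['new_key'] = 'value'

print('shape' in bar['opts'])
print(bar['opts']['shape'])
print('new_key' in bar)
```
True
[172, 202, 235, 167, 839]
False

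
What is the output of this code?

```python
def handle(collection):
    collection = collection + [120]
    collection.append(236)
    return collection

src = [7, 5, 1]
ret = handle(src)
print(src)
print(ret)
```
[7, 5, 1]
[7, 5, 1, 120, 236]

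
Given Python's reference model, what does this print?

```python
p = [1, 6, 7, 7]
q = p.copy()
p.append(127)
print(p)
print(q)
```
[1, 6, 7, 7, 127]
[1, 6, 7, 7]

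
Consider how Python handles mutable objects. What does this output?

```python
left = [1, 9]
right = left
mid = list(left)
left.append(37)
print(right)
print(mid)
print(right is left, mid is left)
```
[1, 9, 37]
[1, 9]
True False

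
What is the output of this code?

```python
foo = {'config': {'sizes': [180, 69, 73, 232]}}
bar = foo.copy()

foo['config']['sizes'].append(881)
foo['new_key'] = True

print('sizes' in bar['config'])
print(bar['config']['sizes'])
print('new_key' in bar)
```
True
[180, 69, 73, 232, 881]
False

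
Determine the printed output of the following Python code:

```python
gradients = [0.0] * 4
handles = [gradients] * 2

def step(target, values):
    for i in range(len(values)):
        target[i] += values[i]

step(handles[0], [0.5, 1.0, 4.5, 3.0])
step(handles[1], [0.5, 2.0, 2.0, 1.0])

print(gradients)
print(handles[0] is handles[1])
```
[1.0, 3.0, 6.5, 4.0]
True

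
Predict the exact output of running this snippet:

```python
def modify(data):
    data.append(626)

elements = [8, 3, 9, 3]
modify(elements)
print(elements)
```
[8, 3, 9, 3, 626]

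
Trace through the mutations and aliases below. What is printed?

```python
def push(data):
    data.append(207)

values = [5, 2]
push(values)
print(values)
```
[5, 2, 207]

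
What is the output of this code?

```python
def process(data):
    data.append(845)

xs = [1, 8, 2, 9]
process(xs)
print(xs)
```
[1, 8, 2, 9, 845]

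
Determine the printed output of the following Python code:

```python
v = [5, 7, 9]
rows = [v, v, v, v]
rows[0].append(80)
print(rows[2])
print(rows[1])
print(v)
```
[5, 7, 9, 80]
[5, 7, 9, 80]
[5, 7, 9, 80]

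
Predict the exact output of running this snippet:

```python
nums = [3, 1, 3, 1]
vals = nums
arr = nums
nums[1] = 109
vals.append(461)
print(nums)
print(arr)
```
[3, 109, 3, 1, 461]
[3, 109, 3, 1, 461]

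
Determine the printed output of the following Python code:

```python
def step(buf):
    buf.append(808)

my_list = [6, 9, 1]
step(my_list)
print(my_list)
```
[6, 9, 1, 808]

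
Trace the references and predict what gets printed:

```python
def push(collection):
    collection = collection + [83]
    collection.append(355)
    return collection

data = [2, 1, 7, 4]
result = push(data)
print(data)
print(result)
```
[2, 1, 7, 4]
[2, 1, 7, 4, 83, 355]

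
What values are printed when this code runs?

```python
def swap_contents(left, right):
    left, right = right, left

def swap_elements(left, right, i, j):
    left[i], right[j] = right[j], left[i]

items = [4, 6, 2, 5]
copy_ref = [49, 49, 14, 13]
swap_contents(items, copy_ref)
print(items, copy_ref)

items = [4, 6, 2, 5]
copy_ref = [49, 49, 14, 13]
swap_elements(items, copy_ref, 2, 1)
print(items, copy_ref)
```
[4, 6, 2, 5] [49, 49, 14, 13]
[4, 6, 49, 5] [49, 2, 14, 13]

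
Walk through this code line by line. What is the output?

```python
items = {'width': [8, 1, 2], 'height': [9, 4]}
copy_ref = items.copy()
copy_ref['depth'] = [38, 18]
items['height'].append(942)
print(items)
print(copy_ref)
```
{'width': [8, 1, 2], 'height': [9, 4, 942]}
{'width': [8, 1, 2], 'height': [9, 4, 942], 'depth': [38, 18]}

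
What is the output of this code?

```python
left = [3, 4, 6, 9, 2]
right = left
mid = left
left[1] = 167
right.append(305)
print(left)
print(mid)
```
[3, 167, 6, 9, 2, 305]
[3, 167, 6, 9, 2, 305]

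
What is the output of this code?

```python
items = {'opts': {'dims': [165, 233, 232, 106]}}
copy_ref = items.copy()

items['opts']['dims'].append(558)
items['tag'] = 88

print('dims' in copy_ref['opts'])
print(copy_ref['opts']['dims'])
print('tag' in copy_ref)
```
True
[165, 233, 232, 106, 558]
False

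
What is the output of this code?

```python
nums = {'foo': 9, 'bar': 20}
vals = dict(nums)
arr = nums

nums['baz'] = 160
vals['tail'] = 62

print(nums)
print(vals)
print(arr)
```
{'foo': 9, 'bar': 20, 'baz': 160}
{'foo': 9, 'bar': 20, 'tail': 62}
{'foo': 9, 'bar': 20, 'baz': 160}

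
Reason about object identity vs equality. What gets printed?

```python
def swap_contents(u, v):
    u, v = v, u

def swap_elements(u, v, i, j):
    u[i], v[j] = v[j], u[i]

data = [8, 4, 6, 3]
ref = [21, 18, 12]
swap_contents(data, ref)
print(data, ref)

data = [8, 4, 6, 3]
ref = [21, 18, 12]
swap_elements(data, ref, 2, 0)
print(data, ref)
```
[8, 4, 6, 3] [21, 18, 12]
[8, 4, 21, 3] [6, 18, 12]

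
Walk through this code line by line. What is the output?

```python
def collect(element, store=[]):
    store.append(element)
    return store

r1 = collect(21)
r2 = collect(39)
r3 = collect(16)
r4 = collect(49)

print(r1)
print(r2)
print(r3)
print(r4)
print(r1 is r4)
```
[21, 39, 16, 49]
[21, 39, 16, 49]
[21, 39, 16, 49]
[21, 39, 16, 49]
True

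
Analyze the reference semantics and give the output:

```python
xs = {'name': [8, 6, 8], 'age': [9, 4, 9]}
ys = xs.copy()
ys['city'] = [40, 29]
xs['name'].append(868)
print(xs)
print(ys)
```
{'name': [8, 6, 8, 868], 'age': [9, 4, 9]}
{'name': [8, 6, 8, 868], 'age': [9, 4, 9], 'city': [40, 29]}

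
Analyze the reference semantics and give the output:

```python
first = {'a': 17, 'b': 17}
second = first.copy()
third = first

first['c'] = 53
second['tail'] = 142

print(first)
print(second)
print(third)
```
{'a': 17, 'b': 17, 'c': 53}
{'a': 17, 'b': 17, 'tail': 142}
{'a': 17, 'b': 17, 'c': 53}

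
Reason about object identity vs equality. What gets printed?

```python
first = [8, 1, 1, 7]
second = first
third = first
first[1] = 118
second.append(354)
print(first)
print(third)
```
[8, 118, 1, 7, 354]
[8, 118, 1, 7, 354]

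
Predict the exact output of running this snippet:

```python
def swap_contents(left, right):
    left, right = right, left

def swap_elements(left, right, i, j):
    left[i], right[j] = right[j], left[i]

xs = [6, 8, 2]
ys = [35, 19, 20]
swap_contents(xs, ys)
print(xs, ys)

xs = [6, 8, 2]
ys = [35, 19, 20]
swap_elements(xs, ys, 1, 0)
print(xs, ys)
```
[6, 8, 2] [35, 19, 20]
[6, 35, 2] [8, 19, 20]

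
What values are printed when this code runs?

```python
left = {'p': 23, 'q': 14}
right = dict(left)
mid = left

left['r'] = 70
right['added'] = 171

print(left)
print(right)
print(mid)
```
{'p': 23, 'q': 14, 'r': 70}
{'p': 23, 'q': 14, 'added': 171}
{'p': 23, 'q': 14, 'r': 70}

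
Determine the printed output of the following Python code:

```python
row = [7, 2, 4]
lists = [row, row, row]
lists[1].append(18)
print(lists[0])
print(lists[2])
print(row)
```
[7, 2, 4, 18]
[7, 2, 4, 18]
[7, 2, 4, 18]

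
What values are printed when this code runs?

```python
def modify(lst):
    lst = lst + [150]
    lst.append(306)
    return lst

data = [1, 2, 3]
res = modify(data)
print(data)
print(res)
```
[1, 2, 3]
[1, 2, 3, 150, 306]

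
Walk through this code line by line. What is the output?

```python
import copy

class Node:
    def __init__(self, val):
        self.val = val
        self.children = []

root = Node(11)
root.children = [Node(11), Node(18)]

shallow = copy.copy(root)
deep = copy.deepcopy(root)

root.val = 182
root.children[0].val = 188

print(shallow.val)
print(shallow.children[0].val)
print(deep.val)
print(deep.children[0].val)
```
11
188
11
11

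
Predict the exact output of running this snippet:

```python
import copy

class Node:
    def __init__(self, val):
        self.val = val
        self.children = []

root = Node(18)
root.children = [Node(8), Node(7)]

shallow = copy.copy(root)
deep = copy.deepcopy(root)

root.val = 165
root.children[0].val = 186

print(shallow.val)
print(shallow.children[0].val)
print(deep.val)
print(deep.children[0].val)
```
18
186
18
8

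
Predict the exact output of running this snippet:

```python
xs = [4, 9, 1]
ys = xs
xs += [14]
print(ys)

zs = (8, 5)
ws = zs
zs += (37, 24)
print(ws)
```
[4, 9, 1, 14]
(8, 5)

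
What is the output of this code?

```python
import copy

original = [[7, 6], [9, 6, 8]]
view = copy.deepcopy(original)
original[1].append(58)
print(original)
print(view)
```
[[7, 6], [9, 6, 8, 58]]
[[7, 6], [9, 6, 8]]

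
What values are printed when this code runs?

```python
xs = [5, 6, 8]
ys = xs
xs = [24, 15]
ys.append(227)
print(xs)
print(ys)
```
[24, 15]
[5, 6, 8, 227]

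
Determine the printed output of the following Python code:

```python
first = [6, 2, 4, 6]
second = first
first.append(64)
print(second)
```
[6, 2, 4, 6, 64]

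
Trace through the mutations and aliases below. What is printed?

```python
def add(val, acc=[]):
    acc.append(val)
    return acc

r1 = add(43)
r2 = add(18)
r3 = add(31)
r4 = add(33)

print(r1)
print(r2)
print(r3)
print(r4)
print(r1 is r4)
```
[43, 18, 31, 33]
[43, 18, 31, 33]
[43, 18, 31, 33]
[43, 18, 31, 33]
True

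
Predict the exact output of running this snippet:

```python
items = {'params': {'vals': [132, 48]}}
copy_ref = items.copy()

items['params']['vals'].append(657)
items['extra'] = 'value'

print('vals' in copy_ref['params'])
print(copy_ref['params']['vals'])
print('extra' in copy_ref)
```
True
[132, 48, 657]
False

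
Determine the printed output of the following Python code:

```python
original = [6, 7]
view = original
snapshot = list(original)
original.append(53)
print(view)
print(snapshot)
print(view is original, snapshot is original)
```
[6, 7, 53]
[6, 7]
True False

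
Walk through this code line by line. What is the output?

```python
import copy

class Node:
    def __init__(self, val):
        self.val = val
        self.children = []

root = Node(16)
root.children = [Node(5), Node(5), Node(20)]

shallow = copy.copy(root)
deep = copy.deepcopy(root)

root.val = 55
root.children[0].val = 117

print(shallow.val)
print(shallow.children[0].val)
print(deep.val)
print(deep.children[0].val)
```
16
117
16
5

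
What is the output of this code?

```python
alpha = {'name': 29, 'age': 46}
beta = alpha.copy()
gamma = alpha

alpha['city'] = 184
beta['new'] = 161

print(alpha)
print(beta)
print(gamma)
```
{'name': 29, 'age': 46, 'city': 184}
{'name': 29, 'age': 46, 'new': 161}
{'name': 29, 'age': 46, 'city': 184}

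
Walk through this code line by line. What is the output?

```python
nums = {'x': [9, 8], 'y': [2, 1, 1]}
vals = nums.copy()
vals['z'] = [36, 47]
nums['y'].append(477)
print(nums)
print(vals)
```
{'x': [9, 8], 'y': [2, 1, 1, 477]}
{'x': [9, 8], 'y': [2, 1, 1, 477], 'z': [36, 47]}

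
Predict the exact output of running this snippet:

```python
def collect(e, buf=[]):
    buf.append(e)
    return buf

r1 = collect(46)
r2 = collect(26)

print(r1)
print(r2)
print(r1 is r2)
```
[46, 26]
[46, 26]
True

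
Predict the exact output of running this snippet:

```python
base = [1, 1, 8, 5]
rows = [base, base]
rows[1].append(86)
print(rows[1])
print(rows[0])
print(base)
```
[1, 1, 8, 5, 86]
[1, 1, 8, 5, 86]
[1, 1, 8, 5, 86]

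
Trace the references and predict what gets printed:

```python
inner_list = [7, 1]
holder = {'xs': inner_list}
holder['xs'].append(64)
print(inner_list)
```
[7, 1, 64]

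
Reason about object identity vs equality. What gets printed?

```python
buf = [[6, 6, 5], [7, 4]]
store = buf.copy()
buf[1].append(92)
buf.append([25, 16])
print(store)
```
[[6, 6, 5], [7, 4, 92]]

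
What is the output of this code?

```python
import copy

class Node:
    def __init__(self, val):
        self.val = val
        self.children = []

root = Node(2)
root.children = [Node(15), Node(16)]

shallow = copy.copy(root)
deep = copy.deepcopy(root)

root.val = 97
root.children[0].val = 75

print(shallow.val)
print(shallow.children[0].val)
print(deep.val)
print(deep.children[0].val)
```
2
75
2
15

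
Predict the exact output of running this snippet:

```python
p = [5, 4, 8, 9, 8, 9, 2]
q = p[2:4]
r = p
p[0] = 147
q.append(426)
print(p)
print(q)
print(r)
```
[147, 4, 8, 9, 8, 9, 2]
[8, 9, 426]
[147, 4, 8, 9, 8, 9, 2]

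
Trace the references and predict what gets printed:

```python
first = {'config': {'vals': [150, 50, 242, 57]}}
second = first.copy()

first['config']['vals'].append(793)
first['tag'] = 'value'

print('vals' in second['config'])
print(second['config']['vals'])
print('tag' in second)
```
True
[150, 50, 242, 57, 793]
False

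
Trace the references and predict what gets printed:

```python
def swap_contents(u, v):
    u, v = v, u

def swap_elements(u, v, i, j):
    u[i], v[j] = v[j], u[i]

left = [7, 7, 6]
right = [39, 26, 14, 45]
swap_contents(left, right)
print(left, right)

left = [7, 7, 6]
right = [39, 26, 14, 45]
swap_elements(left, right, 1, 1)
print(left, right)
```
[7, 7, 6] [39, 26, 14, 45]
[7, 26, 6] [39, 7, 14, 45]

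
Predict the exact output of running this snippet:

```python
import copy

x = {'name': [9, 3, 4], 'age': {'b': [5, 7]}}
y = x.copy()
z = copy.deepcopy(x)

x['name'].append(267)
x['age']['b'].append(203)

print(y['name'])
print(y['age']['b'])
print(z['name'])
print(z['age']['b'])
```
[9, 3, 4, 267]
[5, 7, 203]
[9, 3, 4]
[5, 7]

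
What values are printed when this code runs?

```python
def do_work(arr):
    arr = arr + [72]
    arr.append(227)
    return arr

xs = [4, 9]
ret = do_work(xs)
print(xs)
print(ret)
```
[4, 9]
[4, 9, 72, 227]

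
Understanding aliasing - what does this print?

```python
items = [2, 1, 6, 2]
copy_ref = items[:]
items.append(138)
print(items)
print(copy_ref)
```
[2, 1, 6, 2, 138]
[2, 1, 6, 2]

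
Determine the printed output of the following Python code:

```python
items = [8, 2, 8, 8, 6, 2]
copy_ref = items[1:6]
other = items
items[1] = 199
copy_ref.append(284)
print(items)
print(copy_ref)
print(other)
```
[8, 199, 8, 8, 6, 2]
[2, 8, 8, 6, 2, 284]
[8, 199, 8, 8, 6, 2]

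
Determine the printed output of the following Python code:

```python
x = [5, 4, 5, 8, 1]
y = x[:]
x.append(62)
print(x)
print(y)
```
[5, 4, 5, 8, 1, 62]
[5, 4, 5, 8, 1]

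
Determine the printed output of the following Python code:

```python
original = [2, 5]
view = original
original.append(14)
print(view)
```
[2, 5, 14]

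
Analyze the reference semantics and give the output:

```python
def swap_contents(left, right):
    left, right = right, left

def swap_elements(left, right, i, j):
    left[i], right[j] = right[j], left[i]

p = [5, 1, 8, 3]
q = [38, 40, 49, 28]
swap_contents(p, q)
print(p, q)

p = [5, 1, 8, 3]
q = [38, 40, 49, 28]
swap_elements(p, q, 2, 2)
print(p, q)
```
[5, 1, 8, 3] [38, 40, 49, 28]
[5, 1, 49, 3] [38, 40, 8, 28]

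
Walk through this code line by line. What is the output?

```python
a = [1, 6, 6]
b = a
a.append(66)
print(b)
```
[1, 6, 6, 66]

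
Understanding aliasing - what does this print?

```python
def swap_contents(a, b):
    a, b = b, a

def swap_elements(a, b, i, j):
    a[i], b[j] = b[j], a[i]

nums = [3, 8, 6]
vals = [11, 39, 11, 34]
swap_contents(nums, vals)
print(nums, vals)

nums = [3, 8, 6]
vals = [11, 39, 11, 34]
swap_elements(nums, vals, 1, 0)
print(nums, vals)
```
[3, 8, 6] [11, 39, 11, 34]
[3, 11, 6] [8, 39, 11, 34]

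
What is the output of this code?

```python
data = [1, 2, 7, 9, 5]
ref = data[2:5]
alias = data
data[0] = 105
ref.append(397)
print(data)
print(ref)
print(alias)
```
[105, 2, 7, 9, 5]
[7, 9, 5, 397]
[105, 2, 7, 9, 5]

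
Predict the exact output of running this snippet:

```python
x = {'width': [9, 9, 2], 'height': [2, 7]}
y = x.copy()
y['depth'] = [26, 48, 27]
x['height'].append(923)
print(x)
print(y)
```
{'width': [9, 9, 2], 'height': [2, 7, 923]}
{'width': [9, 9, 2], 'height': [2, 7, 923], 'depth': [26, 48, 27]}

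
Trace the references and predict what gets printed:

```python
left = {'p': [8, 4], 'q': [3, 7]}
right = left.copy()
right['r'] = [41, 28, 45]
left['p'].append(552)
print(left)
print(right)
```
{'p': [8, 4, 552], 'q': [3, 7]}
{'p': [8, 4, 552], 'q': [3, 7], 'r': [41, 28, 45]}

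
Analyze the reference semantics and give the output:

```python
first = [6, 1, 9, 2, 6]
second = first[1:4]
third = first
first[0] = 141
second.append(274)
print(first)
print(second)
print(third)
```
[141, 1, 9, 2, 6]
[1, 9, 2, 274]
[141, 1, 9, 2, 6]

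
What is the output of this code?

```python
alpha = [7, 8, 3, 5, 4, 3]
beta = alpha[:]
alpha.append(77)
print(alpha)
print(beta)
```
[7, 8, 3, 5, 4, 3, 77]
[7, 8, 3, 5, 4, 3]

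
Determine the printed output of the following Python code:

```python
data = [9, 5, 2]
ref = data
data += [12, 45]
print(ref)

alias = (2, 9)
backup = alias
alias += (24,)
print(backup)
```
[9, 5, 2, 12, 45]
(2, 9)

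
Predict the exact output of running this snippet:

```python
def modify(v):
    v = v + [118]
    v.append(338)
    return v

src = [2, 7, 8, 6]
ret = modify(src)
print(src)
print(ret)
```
[2, 7, 8, 6]
[2, 7, 8, 6, 118, 338]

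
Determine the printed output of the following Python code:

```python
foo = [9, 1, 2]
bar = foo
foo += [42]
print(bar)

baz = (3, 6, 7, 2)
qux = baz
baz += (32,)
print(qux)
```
[9, 1, 2, 42]
(3, 6, 7, 2)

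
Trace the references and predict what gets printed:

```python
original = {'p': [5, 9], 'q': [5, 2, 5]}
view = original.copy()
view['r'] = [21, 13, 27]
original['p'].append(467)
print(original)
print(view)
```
{'p': [5, 9, 467], 'q': [5, 2, 5]}
{'p': [5, 9, 467], 'q': [5, 2, 5], 'r': [21, 13, 27]}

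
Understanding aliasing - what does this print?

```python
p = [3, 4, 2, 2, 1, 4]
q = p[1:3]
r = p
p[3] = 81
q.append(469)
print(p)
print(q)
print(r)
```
[3, 4, 2, 81, 1, 4]
[4, 2, 469]
[3, 4, 2, 81, 1, 4]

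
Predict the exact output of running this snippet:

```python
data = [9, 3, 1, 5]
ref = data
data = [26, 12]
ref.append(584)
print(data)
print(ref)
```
[26, 12]
[9, 3, 1, 5, 584]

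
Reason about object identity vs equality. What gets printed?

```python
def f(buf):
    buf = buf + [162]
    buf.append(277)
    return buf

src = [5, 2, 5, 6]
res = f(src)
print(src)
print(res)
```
[5, 2, 5, 6]
[5, 2, 5, 6, 162, 277]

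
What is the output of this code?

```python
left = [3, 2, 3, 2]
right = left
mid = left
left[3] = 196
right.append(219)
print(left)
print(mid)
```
[3, 2, 3, 196, 219]
[3, 2, 3, 196, 219]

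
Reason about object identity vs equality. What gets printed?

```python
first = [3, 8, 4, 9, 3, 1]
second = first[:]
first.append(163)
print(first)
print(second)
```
[3, 8, 4, 9, 3, 1, 163]
[3, 8, 4, 9, 3, 1]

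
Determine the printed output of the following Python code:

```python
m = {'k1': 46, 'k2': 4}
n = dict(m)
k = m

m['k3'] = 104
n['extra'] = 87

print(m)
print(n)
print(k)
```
{'k1': 46, 'k2': 4, 'k3': 104}
{'k1': 46, 'k2': 4, 'extra': 87}
{'k1': 46, 'k2': 4, 'k3': 104}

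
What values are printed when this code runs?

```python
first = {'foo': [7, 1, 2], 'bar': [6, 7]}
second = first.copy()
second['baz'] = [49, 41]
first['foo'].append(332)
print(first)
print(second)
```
{'foo': [7, 1, 2, 332], 'bar': [6, 7]}
{'foo': [7, 1, 2, 332], 'bar': [6, 7], 'baz': [49, 41]}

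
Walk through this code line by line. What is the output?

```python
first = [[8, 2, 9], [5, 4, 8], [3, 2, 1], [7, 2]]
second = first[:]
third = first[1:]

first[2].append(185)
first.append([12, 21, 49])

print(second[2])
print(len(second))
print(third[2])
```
[3, 2, 1, 185]
4
[7, 2]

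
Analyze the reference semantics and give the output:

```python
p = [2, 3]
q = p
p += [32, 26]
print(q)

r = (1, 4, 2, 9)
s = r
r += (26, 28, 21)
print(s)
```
[2, 3, 32, 26]
(1, 4, 2, 9)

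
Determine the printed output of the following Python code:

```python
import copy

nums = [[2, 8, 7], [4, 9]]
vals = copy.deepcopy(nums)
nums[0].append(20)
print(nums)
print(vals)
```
[[2, 8, 7, 20], [4, 9]]
[[2, 8, 7], [4, 9]]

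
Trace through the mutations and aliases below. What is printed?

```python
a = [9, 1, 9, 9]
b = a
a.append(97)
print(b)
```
[9, 1, 9, 9, 97]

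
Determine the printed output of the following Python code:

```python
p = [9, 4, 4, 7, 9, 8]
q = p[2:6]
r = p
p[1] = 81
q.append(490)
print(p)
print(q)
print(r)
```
[9, 81, 4, 7, 9, 8]
[4, 7, 9, 8, 490]
[9, 81, 4, 7, 9, 8]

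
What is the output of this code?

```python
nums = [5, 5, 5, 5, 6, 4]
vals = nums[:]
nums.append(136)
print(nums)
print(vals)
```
[5, 5, 5, 5, 6, 4, 136]
[5, 5, 5, 5, 6, 4]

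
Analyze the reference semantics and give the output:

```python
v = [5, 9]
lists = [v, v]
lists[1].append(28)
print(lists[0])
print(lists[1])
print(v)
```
[5, 9, 28]
[5, 9, 28]
[5, 9, 28]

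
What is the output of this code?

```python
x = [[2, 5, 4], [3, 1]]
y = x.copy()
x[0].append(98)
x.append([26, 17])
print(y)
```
[[2, 5, 4, 98], [3, 1]]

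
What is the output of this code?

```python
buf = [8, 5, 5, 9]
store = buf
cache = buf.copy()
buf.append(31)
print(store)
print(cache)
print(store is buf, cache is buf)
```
[8, 5, 5, 9, 31]
[8, 5, 5, 9]
True False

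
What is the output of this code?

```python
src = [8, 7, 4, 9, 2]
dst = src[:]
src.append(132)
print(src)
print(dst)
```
[8, 7, 4, 9, 2, 132]
[8, 7, 4, 9, 2]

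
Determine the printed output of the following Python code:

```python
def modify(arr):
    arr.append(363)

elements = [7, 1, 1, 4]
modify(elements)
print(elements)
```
[7, 1, 1, 4, 363]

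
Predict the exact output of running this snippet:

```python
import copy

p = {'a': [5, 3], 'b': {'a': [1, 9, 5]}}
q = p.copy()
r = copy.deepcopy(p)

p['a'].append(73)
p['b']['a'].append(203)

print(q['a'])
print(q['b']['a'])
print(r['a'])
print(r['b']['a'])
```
[5, 3, 73]
[1, 9, 5, 203]
[5, 3]
[1, 9, 5]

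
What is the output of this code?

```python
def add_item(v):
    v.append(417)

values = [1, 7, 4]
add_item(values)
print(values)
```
[1, 7, 4, 417]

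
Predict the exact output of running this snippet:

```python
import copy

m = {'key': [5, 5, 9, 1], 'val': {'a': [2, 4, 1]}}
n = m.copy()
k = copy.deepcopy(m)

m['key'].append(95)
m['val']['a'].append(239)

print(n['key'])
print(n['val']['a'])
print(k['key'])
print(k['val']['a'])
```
[5, 5, 9, 1, 95]
[2, 4, 1, 239]
[5, 5, 9, 1]
[2, 4, 1]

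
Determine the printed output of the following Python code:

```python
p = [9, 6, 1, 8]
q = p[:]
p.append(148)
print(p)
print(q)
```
[9, 6, 1, 8, 148]
[9, 6, 1, 8]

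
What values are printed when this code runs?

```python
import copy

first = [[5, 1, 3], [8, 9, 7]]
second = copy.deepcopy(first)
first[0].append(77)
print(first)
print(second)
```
[[5, 1, 3, 77], [8, 9, 7]]
[[5, 1, 3], [8, 9, 7]]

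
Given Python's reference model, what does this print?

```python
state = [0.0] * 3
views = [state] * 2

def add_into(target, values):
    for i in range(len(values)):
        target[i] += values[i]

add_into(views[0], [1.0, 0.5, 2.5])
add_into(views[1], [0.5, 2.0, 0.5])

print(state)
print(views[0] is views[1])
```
[1.5, 2.5, 3.0]
True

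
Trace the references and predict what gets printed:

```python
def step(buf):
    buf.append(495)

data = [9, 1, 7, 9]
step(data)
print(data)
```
[9, 1, 7, 9, 495]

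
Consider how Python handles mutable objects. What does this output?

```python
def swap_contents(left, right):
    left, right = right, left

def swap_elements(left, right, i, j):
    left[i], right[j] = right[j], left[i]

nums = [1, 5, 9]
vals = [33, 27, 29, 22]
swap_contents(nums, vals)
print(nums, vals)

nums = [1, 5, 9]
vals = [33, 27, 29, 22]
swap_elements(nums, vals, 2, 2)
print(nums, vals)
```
[1, 5, 9] [33, 27, 29, 22]
[1, 5, 29] [33, 27, 9, 22]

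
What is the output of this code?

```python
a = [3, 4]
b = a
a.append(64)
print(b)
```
[3, 4, 64]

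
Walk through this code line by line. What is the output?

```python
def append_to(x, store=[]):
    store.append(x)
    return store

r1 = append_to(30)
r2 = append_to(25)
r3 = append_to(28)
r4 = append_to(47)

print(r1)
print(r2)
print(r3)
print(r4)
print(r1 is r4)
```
[30, 25, 28, 47]
[30, 25, 28, 47]
[30, 25, 28, 47]
[30, 25, 28, 47]
True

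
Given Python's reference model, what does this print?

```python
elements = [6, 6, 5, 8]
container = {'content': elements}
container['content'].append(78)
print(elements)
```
[6, 6, 5, 8, 78]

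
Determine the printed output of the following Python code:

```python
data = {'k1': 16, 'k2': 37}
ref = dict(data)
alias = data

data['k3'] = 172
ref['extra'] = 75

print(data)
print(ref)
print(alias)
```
{'k1': 16, 'k2': 37, 'k3': 172}
{'k1': 16, 'k2': 37, 'extra': 75}
{'k1': 16, 'k2': 37, 'k3': 172}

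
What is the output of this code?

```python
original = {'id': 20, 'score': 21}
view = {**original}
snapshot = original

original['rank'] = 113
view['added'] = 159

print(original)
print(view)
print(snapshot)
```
{'id': 20, 'score': 21, 'rank': 113}
{'id': 20, 'score': 21, 'added': 159}
{'id': 20, 'score': 21, 'rank': 113}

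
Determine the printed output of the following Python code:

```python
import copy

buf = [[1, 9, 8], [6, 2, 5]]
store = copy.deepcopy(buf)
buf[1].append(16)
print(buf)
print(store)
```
[[1, 9, 8], [6, 2, 5, 16]]
[[1, 9, 8], [6, 2, 5]]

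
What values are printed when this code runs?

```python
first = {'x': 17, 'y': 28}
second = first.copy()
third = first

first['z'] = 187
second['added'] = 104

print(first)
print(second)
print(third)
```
{'x': 17, 'y': 28, 'z': 187}
{'x': 17, 'y': 28, 'added': 104}
{'x': 17, 'y': 28, 'z': 187}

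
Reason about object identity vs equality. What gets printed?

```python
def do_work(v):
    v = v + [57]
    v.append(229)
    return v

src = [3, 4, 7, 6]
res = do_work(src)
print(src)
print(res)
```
[3, 4, 7, 6]
[3, 4, 7, 6, 57, 229]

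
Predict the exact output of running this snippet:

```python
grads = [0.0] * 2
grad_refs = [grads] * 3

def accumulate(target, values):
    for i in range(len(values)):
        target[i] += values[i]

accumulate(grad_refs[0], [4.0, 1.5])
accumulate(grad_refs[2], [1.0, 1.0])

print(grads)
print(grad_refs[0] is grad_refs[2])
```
[5.0, 2.5]
True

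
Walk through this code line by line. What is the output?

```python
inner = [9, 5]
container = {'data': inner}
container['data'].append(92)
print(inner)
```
[9, 5, 92]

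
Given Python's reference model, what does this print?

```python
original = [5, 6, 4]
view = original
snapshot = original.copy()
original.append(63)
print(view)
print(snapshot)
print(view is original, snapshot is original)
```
[5, 6, 4, 63]
[5, 6, 4]
True False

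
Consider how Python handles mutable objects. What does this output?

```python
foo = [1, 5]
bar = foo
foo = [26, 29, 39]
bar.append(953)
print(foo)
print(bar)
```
[26, 29, 39]
[1, 5, 953]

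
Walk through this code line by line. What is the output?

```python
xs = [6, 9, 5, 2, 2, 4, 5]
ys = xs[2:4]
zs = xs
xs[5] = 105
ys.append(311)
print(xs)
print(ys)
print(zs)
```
[6, 9, 5, 2, 2, 105, 5]
[5, 2, 311]
[6, 9, 5, 2, 2, 105, 5]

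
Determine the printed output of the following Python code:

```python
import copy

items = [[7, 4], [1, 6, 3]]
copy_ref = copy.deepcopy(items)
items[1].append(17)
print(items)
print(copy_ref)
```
[[7, 4], [1, 6, 3, 17]]
[[7, 4], [1, 6, 3]]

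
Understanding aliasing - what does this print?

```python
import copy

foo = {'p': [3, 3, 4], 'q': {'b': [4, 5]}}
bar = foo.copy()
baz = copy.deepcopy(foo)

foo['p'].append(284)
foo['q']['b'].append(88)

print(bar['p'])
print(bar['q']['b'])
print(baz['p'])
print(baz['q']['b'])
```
[3, 3, 4, 284]
[4, 5, 88]
[3, 3, 4]
[4, 5]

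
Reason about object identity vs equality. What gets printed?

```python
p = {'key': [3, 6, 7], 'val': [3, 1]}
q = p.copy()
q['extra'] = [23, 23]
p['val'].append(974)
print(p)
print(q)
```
{'key': [3, 6, 7], 'val': [3, 1, 974]}
{'key': [3, 6, 7], 'val': [3, 1, 974], 'extra': [23, 23]}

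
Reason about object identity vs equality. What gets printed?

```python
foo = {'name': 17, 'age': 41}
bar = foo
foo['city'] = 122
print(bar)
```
{'name': 17, 'age': 41, 'city': 122}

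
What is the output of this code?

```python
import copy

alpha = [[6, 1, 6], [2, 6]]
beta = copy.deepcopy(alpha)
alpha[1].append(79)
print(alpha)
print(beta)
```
[[6, 1, 6], [2, 6, 79]]
[[6, 1, 6], [2, 6]]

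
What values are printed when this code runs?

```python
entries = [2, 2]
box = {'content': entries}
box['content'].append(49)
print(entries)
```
[2, 2, 49]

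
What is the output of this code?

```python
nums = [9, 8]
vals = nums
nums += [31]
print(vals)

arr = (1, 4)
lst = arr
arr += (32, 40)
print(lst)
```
[9, 8, 31]
(1, 4)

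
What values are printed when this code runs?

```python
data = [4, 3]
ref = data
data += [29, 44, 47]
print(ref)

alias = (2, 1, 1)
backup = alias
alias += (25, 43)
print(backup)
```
[4, 3, 29, 44, 47]
(2, 1, 1)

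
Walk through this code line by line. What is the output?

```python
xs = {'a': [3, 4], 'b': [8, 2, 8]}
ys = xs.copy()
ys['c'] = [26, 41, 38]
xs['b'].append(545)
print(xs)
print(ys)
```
{'a': [3, 4], 'b': [8, 2, 8, 545]}
{'a': [3, 4], 'b': [8, 2, 8, 545], 'c': [26, 41, 38]}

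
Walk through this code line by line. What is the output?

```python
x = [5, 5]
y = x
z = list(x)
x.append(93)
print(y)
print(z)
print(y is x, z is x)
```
[5, 5, 93]
[5, 5]
True False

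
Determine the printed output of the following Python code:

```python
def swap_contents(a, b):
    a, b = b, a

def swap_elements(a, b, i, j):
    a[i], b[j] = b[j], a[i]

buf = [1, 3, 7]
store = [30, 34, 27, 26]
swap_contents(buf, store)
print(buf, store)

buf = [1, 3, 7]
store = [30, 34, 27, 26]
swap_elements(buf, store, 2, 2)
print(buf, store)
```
[1, 3, 7] [30, 34, 27, 26]
[1, 3, 27] [30, 34, 7, 26]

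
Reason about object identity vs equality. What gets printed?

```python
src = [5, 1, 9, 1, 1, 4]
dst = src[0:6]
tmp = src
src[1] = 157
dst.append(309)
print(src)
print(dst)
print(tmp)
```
[5, 157, 9, 1, 1, 4]
[5, 1, 9, 1, 1, 4, 309]
[5, 157, 9, 1, 1, 4]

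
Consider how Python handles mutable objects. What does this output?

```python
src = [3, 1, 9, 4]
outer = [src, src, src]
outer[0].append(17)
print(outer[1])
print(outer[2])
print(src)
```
[3, 1, 9, 4, 17]
[3, 1, 9, 4, 17]
[3, 1, 9, 4, 17]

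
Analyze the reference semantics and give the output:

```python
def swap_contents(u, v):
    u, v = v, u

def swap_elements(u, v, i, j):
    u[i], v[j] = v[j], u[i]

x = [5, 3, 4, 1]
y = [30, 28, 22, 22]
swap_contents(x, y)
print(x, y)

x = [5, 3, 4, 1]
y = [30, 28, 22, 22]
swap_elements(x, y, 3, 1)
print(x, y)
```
[5, 3, 4, 1] [30, 28, 22, 22]
[5, 3, 4, 28] [30, 1, 22, 22]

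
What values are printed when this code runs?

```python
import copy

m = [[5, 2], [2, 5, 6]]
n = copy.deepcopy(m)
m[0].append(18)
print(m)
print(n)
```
[[5, 2, 18], [2, 5, 6]]
[[5, 2], [2, 5, 6]]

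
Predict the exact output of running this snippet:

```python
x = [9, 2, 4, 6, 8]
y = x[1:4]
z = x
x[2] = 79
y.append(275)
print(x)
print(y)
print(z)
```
[9, 2, 79, 6, 8]
[2, 4, 6, 275]
[9, 2, 79, 6, 8]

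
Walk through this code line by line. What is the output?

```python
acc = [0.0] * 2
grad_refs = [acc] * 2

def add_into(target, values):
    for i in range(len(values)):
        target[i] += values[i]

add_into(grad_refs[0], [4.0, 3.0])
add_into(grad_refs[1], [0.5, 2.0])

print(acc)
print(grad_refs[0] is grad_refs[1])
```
[4.5, 5.0]
True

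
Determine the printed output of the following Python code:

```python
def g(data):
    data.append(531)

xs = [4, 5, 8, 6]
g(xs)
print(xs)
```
[4, 5, 8, 6, 531]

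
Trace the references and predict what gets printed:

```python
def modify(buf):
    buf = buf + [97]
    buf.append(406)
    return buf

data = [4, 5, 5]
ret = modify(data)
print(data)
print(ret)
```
[4, 5, 5]
[4, 5, 5, 97, 406]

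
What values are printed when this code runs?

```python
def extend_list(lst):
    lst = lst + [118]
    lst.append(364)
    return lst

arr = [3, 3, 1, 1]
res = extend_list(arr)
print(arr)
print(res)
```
[3, 3, 1, 1]
[3, 3, 1, 1, 118, 364]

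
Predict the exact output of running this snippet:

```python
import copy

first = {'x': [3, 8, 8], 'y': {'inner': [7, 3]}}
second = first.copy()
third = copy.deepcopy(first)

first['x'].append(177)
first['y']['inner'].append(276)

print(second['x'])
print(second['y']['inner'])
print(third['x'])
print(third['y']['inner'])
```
[3, 8, 8, 177]
[7, 3, 276]
[3, 8, 8]
[7, 3]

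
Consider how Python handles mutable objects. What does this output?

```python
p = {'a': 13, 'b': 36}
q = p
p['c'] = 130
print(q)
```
{'a': 13, 'b': 36, 'c': 130}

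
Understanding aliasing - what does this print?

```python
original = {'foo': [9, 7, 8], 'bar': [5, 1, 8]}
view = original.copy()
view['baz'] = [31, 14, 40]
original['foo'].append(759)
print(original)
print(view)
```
{'foo': [9, 7, 8, 759], 'bar': [5, 1, 8]}
{'foo': [9, 7, 8, 759], 'bar': [5, 1, 8], 'baz': [31, 14, 40]}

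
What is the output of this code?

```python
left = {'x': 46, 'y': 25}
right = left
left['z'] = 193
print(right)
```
{'x': 46, 'y': 25, 'z': 193}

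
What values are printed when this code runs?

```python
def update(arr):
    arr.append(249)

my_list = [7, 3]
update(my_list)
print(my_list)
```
[7, 3, 249]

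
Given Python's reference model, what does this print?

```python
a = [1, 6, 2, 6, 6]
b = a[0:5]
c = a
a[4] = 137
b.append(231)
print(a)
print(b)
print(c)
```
[1, 6, 2, 6, 137]
[1, 6, 2, 6, 6, 231]
[1, 6, 2, 6, 137]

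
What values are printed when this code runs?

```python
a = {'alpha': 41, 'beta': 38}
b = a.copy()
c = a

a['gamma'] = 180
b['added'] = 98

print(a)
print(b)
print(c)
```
{'alpha': 41, 'beta': 38, 'gamma': 180}
{'alpha': 41, 'beta': 38, 'added': 98}
{'alpha': 41, 'beta': 38, 'gamma': 180}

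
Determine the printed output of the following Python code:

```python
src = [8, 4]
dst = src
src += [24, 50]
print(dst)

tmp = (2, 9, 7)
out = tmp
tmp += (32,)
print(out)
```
[8, 4, 24, 50]
(2, 9, 7)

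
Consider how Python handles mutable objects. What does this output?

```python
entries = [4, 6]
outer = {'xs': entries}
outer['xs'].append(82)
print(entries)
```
[4, 6, 82]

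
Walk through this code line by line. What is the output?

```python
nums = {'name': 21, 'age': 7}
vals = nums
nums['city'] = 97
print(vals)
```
{'name': 21, 'age': 7, 'city': 97}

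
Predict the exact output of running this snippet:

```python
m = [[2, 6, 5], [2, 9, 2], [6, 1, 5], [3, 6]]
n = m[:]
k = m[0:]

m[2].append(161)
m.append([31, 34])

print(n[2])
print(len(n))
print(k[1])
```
[6, 1, 5, 161]
4
[2, 9, 2]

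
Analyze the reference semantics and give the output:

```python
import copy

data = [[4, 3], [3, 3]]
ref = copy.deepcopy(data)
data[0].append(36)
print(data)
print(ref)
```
[[4, 3, 36], [3, 3]]
[[4, 3], [3, 3]]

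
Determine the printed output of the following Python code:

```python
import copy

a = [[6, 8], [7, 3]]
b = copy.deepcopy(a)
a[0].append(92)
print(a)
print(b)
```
[[6, 8, 92], [7, 3]]
[[6, 8], [7, 3]]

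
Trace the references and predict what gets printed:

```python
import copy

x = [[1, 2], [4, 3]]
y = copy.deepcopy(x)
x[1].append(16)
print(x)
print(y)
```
[[1, 2], [4, 3, 16]]
[[1, 2], [4, 3]]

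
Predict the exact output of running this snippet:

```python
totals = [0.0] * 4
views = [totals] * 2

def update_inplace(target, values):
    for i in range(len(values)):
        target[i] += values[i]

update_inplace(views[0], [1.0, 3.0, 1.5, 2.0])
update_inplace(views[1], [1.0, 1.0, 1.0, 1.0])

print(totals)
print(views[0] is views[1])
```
[2.0, 4.0, 2.5, 3.0]
True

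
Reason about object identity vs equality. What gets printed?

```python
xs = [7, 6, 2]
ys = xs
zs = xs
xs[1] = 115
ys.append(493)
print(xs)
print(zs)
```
[7, 115, 2, 493]
[7, 115, 2, 493]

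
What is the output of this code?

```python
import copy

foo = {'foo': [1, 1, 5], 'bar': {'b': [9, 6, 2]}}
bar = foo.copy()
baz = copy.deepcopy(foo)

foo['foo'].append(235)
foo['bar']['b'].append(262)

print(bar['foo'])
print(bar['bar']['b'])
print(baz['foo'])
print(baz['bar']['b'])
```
[1, 1, 5, 235]
[9, 6, 2, 262]
[1, 1, 5]
[9, 6, 2]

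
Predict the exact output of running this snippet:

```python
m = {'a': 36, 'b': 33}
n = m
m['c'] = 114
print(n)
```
{'a': 36, 'b': 33, 'c': 114}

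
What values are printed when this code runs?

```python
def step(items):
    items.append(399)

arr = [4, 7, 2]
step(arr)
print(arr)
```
[4, 7, 2, 399]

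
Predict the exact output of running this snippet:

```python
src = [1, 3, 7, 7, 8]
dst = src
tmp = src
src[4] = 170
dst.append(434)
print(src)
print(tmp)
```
[1, 3, 7, 7, 170, 434]
[1, 3, 7, 7, 170, 434]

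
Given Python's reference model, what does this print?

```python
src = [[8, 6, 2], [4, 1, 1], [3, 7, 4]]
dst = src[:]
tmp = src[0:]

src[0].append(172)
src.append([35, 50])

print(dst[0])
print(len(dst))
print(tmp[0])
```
[8, 6, 2, 172]
3
[8, 6, 2, 172]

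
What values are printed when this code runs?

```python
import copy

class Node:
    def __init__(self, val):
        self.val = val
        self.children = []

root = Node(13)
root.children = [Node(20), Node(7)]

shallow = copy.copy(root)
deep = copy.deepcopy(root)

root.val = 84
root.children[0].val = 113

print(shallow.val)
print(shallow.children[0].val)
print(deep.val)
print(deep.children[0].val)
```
13
113
13
20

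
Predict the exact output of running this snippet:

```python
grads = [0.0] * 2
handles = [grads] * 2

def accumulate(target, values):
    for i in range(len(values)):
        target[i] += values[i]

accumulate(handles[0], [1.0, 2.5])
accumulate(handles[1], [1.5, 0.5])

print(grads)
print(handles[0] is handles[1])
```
[2.5, 3.0]
True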